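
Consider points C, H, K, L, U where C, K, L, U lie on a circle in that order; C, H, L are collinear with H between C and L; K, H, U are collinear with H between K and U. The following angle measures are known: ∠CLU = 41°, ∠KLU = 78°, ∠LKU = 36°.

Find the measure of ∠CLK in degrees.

∠CLK = 37°

1. ∠CKU = 41°  [same arc CU]
2. ∠KCU = 102°  [cyclic CKLU, opposite ∠C+∠L]
3. ∠CUK = 37°  [△CKU]
4. ∠CLK = 37°  [same arc CK]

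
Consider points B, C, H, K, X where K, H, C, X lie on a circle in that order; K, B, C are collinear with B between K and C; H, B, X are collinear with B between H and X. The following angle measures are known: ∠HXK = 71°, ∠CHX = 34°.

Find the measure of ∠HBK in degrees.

1. ∠HCK = 71°  [same arc KH]
2. ∠CBH = 75°  [△HBC]
3. ∠HBK = 105°  [linear pair at B on KC]

∠HBK = 105°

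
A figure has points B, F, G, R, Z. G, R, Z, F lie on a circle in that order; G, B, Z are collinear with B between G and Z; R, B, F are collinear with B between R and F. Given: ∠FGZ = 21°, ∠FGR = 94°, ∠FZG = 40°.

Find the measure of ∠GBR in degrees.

1. ∠FRZ = 21°  [same arc ZF]
2. ∠FZR = 86°  [cyclic GRZF, opposite ∠G+∠Z]
3. ∠FRG = 40°  [same arc GF]
4. ∠RFZ = 73°  [△RZF]
5. ∠RGZ = 73°  [same arc RZ]
6. ∠GBR = 67°  [△GBR]

∠GBR = 67°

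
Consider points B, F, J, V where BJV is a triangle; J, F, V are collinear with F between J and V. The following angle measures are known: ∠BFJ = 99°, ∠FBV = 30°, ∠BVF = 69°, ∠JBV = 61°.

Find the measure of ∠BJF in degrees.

1. ∠BVJ = 69°  [F on ray VJ]
2. ∠BJV = 50°  [△BJV]
3. ∠BJF = 50°  [F on ray JV]

∠BJF = 50°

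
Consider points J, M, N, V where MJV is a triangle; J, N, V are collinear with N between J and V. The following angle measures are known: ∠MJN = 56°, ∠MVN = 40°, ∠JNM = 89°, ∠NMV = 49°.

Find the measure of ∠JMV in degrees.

∠JMV = 84°

1. ∠MJV = 56°  [N on ray JV]
2. ∠JVM = 40°  [N on ray VJ]
3. ∠JMV = 84°  [△MJV]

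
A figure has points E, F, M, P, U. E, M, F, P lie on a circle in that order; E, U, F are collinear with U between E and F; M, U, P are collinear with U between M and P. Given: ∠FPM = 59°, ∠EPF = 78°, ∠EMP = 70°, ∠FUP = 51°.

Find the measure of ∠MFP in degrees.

∠MFP = 89°

1. ∠EFP = 70°  [△FUP]
2. ∠FEP = 32°  [△EFP]
3. ∠FMP = 32°  [same arc FP]
4. ∠MFP = 89°  [△MFP]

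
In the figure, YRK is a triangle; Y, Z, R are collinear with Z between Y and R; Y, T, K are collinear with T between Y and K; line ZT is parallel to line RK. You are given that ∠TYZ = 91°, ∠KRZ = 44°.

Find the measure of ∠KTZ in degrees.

1. ∠KYR = 91°  [Z on YR, T on YK]
2. ∠KRY = 44°  [Z on ray RY]
3. ∠RKY = 45°  [△YRK]
4. ∠YTZ = 45°  [ZT∥RK, corresponding at T]
5. ∠KTZ = 135°  [linear pair at T on YK]

∠KTZ = 135°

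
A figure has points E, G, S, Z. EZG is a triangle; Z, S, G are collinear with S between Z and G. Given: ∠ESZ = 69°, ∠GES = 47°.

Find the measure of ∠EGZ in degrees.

∠EGZ = 22°

1. ∠ESG = 111°  [linear pair at S on ZG]
2. ∠EGS = 22°  [△ESG]
3. ∠EGZ = 22°  [S on ray GZ]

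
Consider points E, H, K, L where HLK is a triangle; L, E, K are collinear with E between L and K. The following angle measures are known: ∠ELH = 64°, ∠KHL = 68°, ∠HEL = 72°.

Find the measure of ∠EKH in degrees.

1. ∠HLK = 64°  [E on ray LK]
2. ∠HKL = 48°  [△HLK]
3. ∠EKH = 48°  [E on ray KL]

∠EKH = 48°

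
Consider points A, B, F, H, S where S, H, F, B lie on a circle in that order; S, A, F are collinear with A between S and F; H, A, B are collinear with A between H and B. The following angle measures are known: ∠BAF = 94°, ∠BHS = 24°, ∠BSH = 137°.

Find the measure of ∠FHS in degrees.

∠FHS = 99°

1. ∠HAS = 94°  [vertical angles at A]
2. ∠HBS = 19°  [△SHB]
3. ∠FSH = 62°  [△SAH]
4. ∠HFS = 19°  [same arc SH]
5. ∠FHS = 99°  [△SHF]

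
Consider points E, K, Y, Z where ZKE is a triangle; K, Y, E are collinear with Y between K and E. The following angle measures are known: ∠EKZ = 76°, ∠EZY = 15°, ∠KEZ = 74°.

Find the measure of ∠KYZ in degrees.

∠KYZ = 89°

1. ∠YEZ = 74°  [Y on ray EK]
2. ∠EYZ = 91°  [△ZYE]
3. ∠KYZ = 89°  [linear pair at Y on KE]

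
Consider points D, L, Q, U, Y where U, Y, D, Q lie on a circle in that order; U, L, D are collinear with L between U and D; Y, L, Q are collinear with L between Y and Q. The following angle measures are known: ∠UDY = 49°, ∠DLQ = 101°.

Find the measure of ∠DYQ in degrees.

∠DYQ = 52°

1. ∠UQY = 49°  [same arc UY]
2. ∠QLU = 79°  [linear pair at L on UD]
3. ∠DUQ = 52°  [△ULQ]
4. ∠DYQ = 52°  [same arc DQ]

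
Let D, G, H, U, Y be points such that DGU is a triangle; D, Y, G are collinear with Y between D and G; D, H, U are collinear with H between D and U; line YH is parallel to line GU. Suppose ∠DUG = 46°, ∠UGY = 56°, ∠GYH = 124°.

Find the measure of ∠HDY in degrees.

∠HDY = 78°

1. ∠DHY = 46°  [YH∥GU, corresponding at H]
2. ∠DYH = 56°  [linear pair at Y on DG]
3. ∠HDY = 78°  [△DYH]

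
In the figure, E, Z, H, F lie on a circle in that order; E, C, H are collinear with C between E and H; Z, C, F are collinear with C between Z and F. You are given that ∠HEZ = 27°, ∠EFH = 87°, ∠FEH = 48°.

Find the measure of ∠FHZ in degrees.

1. ∠HFZ = 27°  [same arc ZH]
2. ∠FZH = 48°  [same arc HF]
3. ∠FHZ = 105°  [△ZHF]

∠FHZ = 105°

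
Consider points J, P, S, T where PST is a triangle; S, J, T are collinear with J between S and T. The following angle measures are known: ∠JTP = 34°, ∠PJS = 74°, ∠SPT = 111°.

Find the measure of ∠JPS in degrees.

1. ∠PTS = 34°  [J on ray TS]
2. ∠PST = 35°  [△PST]
3. ∠JSP = 35°  [J on ray ST]
4. ∠JPS = 71°  [△PSJ]

∠JPS = 71°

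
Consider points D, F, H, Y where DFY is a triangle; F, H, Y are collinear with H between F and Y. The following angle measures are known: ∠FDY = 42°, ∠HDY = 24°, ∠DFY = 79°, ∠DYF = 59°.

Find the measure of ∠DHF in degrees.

1. ∠DYH = 59°  [H on ray YF]
2. ∠DHY = 97°  [△DHY]
3. ∠DHF = 83°  [linear pair at H on FY]

∠DHF = 83°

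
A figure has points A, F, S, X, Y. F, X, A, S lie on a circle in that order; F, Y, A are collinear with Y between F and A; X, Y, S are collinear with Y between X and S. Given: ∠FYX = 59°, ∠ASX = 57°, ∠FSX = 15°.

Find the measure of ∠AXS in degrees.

∠AXS = 44°

1. ∠AYX = 121°  [linear pair at Y on FA]
2. ∠FAX = 15°  [same arc FX]
3. ∠AXS = 44°  [△XYA]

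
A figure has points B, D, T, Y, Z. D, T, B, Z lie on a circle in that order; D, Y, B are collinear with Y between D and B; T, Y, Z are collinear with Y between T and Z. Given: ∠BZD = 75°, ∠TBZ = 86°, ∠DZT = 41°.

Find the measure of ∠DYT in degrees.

∠DYT = 101°

1. ∠BTD = 105°  [cyclic DTBZ, opposite ∠T+∠Z]
2. ∠TDZ = 94°  [cyclic DTBZ, opposite ∠D+∠B]
3. ∠DBT = 41°  [same arc DT]
4. ∠DTZ = 45°  [△DTZ]
5. ∠BDT = 34°  [△DTB]
6. ∠DYT = 101°  [△DYT]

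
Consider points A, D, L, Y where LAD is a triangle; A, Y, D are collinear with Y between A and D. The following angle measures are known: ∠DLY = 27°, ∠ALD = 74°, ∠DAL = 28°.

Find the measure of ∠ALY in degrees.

1. ∠ADL = 78°  [△LAD]
2. ∠LAY = 28°  [Y on ray AD]
3. ∠LDY = 78°  [Y on ray DA]
4. ∠DYL = 75°  [△LYD]
5. ∠AYL = 105°  [linear pair at Y on AD]
6. ∠ALY = 47°  [△LAY]

∠ALY = 47°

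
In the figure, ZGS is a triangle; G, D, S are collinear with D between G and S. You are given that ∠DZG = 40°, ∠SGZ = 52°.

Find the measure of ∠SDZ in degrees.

1. ∠DGZ = 52°  [D on ray GS]
2. ∠GDZ = 88°  [△ZGD]
3. ∠SDZ = 92°  [linear pair at D on GS]

∠SDZ = 92°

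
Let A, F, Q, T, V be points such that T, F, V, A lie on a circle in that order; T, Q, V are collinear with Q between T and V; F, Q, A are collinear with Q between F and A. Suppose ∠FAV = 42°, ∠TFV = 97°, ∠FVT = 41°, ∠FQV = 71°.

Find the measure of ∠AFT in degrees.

∠AFT = 29°

1. ∠FTV = 42°  [same arc FV]
2. ∠FQT = 109°  [linear pair at Q on TV]
3. ∠AFT = 29°  [△TQF]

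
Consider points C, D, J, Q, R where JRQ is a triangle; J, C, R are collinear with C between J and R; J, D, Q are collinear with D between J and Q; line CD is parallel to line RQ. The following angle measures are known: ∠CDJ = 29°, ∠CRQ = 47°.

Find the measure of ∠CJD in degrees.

∠CJD = 104°

1. ∠JQR = 29°  [CD∥RQ, corresponding at D]
2. ∠JRQ = 47°  [C on ray RJ]
3. ∠QJR = 104°  [△JRQ]
4. ∠CJD = 104°  [C on JR, D on JQ]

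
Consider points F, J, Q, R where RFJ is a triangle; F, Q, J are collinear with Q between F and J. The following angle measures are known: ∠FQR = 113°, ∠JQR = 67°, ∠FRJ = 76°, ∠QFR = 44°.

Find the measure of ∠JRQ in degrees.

∠JRQ = 53°

1. ∠JFR = 44°  [Q on ray FJ]
2. ∠FJR = 60°  [△RFJ]
3. ∠QJR = 60°  [Q on ray JF]
4. ∠JRQ = 53°  [△RQJ]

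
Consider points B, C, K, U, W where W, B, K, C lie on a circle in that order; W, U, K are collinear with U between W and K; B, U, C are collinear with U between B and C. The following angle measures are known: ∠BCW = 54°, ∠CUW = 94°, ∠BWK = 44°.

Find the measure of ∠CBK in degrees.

∠CBK = 32°

1. ∠BKW = 54°  [same arc WB]
2. ∠BUK = 94°  [vertical angles at U]
3. ∠CBK = 32°  [△BUK]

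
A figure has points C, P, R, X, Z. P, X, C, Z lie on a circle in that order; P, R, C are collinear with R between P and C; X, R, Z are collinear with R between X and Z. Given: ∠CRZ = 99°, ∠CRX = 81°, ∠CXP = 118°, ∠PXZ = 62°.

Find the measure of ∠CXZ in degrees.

∠CXZ = 56°

1. ∠CZP = 62°  [cyclic PXCZ, opposite ∠X+∠Z]
2. ∠PCZ = 62°  [same arc PZ]
3. ∠CPZ = 56°  [△PCZ]
4. ∠CXZ = 56°  [same arc CZ]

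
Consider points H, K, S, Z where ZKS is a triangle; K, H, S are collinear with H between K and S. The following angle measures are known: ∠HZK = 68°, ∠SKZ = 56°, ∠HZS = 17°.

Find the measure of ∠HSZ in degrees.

1. ∠HKZ = 56°  [H on ray KS]
2. ∠KHZ = 56°  [△ZKH]
3. ∠SHZ = 124°  [linear pair at H on KS]
4. ∠HSZ = 39°  [△ZHS]

∠HSZ = 39°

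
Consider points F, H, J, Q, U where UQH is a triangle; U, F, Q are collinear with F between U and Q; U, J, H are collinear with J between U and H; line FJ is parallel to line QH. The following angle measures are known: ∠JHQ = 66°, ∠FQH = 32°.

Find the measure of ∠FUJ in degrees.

∠FUJ = 82°

1. ∠QHU = 66°  [J on ray HU]
2. ∠HQU = 32°  [F on ray QU]
3. ∠HUQ = 82°  [△UQH]
4. ∠FUJ = 82°  [F on UQ, J on UH]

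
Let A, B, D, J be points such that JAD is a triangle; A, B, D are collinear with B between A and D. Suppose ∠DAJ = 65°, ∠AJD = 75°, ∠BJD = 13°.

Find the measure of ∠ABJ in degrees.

∠ABJ = 53°

1. ∠ADJ = 40°  [△JAD]
2. ∠BDJ = 40°  [B on ray DA]
3. ∠DBJ = 127°  [△JBD]
4. ∠ABJ = 53°  [linear pair at B on AD]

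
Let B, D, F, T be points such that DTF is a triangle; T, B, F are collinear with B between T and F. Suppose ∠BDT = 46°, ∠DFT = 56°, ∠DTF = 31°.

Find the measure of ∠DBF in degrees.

1. ∠BTD = 31°  [B on ray TF]
2. ∠DBT = 103°  [△DTB]
3. ∠DBF = 77°  [linear pair at B on TF]

∠DBF = 77°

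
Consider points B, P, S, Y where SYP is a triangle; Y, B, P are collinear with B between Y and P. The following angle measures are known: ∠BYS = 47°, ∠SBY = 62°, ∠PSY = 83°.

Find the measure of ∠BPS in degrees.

1. ∠PYS = 47°  [B on ray YP]
2. ∠SPY = 50°  [△SYP]
3. ∠BPS = 50°  [B on ray PY]

∠BPS = 50°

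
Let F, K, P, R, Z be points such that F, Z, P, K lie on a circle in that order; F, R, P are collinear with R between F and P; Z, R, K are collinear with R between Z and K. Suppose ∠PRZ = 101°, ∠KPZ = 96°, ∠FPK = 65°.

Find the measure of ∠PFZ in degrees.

∠PFZ = 36°

1. ∠FRZ = 79°  [linear pair at R on FP]
2. ∠FZK = 65°  [same arc FK]
3. ∠PFZ = 36°  [△FRZ]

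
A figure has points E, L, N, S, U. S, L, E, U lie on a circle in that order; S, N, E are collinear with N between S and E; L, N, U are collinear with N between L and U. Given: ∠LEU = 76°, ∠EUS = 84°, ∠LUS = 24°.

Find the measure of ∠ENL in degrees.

∠ENL = 112°

1. ∠LSU = 104°  [cyclic SLEU, opposite ∠S+∠E]
2. ∠ELS = 96°  [cyclic SLEU, opposite ∠L+∠U]
3. ∠LES = 24°  [same arc SL]
4. ∠SLU = 52°  [△SLU]
5. ∠ESL = 60°  [△SLE]
6. ∠LNS = 68°  [△SNL]
7. ∠ENL = 112°  [linear pair at N on SE]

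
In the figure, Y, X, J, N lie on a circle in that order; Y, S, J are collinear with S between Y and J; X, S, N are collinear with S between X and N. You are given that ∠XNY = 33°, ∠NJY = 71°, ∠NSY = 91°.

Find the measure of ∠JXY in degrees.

∠JXY = 127°

1. ∠JYN = 56°  [△YSN]
2. ∠JNY = 53°  [△YJN]
3. ∠JXY = 127°  [cyclic YXJN, opposite ∠X+∠N]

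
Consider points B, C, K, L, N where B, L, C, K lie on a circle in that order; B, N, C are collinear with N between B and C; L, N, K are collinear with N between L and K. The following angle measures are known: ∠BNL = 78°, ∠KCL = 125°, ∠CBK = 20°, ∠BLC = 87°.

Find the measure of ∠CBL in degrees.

∠CBL = 35°

1. ∠CNL = 102°  [linear pair at N on BC]
2. ∠CLK = 20°  [same arc CK]
3. ∠BCL = 58°  [△LNC]
4. ∠CBL = 35°  [△BLC]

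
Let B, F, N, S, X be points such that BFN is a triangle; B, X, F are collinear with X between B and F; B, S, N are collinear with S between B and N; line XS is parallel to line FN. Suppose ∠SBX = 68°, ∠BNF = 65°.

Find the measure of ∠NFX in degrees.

∠NFX = 47°

1. ∠FBN = 68°  [X on BF, S on BN]
2. ∠BFN = 47°  [△BFN]
3. ∠NFX = 47°  [X on ray FB]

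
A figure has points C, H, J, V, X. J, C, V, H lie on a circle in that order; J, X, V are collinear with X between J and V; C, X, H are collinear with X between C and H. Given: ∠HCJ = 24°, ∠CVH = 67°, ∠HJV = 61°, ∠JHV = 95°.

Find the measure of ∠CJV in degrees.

1. ∠HCV = 61°  [same arc VH]
2. ∠CHV = 52°  [△CVH]
3. ∠CJV = 52°  [same arc CV]

∠CJV = 52°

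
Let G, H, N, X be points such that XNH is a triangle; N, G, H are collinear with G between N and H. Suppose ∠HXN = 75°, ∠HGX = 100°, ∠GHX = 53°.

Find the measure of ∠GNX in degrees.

1. ∠NHX = 53°  [G on ray HN]
2. ∠HNX = 52°  [△XNH]
3. ∠GNX = 52°  [G on ray NH]

∠GNX = 52°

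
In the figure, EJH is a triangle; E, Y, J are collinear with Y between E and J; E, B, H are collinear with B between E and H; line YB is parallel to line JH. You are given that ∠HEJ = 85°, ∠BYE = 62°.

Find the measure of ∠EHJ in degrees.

∠EHJ = 33°

1. ∠BEY = 85°  [Y on EJ, B on EH]
2. ∠EBY = 33°  [△EYB]
3. ∠EHJ = 33°  [YB∥JH, corresponding at B]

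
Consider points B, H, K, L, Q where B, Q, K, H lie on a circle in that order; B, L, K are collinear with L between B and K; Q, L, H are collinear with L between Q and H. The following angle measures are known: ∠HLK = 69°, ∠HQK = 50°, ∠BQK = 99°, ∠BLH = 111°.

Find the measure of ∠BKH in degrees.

∠BKH = 49°

1. ∠HBK = 50°  [same arc KH]
2. ∠BHK = 81°  [cyclic BQKH, opposite ∠Q+∠H]
3. ∠BKH = 49°  [△BKH]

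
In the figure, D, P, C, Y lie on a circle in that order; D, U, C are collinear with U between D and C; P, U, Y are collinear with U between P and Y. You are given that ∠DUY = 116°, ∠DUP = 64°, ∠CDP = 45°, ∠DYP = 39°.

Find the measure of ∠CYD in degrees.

1. ∠CUY = 64°  [linear pair at U on DC]
2. ∠CDY = 25°  [△DUY]
3. ∠CYP = 45°  [same arc PC]
4. ∠DCY = 71°  [△CUY]
5. ∠CYD = 84°  [△DCY]

∠CYD = 84°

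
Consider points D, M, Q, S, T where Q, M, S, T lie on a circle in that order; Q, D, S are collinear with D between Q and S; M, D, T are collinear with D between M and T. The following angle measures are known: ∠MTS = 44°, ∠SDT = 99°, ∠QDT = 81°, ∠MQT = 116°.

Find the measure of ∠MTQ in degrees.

∠MTQ = 27°

1. ∠MQS = 44°  [same arc MS]
2. ∠MDQ = 99°  [vertical angles at D]
3. ∠QMT = 37°  [△QDM]
4. ∠MTQ = 27°  [△QMT]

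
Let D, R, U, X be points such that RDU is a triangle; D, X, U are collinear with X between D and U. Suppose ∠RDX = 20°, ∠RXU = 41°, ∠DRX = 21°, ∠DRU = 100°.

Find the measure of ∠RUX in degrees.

∠RUX = 60°

1. ∠RDU = 20°  [X on ray DU]
2. ∠DUR = 60°  [△RDU]
3. ∠RUX = 60°  [X on ray UD]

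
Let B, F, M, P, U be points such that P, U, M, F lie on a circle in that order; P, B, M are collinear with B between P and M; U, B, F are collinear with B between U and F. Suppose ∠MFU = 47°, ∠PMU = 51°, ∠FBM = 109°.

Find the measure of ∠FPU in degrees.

1. ∠MPU = 47°  [same arc UM]
2. ∠PFU = 51°  [same arc PU]
3. ∠PBU = 109°  [vertical angles at B]
4. ∠FUP = 24°  [△PBU]
5. ∠FPU = 105°  [△PUF]

∠FPU = 105°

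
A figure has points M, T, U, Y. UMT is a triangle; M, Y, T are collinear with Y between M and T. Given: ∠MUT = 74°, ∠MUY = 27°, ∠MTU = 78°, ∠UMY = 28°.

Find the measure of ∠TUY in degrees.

1. ∠MYU = 125°  [△UMY]
2. ∠UTY = 78°  [Y on ray TM]
3. ∠TYU = 55°  [linear pair at Y on MT]
4. ∠TUY = 47°  [△UYT]

∠TUY = 47°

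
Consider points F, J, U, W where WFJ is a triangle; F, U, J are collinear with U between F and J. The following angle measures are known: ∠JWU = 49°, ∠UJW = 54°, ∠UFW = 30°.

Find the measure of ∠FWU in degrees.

1. ∠JUW = 77°  [△WUJ]
2. ∠FUW = 103°  [linear pair at U on FJ]
3. ∠FWU = 47°  [△WFU]

∠FWU = 47°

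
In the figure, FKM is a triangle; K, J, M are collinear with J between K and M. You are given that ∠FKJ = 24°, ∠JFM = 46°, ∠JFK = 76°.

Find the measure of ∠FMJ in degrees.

1. ∠FJK = 80°  [△FKJ]
2. ∠FJM = 100°  [linear pair at J on KM]
3. ∠FMJ = 34°  [△FJM]

∠FMJ = 34°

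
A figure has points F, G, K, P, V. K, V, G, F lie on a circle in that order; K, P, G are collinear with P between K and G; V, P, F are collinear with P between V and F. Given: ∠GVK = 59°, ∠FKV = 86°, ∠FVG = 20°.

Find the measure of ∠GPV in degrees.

∠GPV = 105°

1. ∠FGV = 94°  [cyclic KVGF, opposite ∠K+∠G]
2. ∠GFV = 66°  [△VGF]
3. ∠GKV = 66°  [same arc VG]
4. ∠KGV = 55°  [△KVG]
5. ∠GPV = 105°  [△VPG]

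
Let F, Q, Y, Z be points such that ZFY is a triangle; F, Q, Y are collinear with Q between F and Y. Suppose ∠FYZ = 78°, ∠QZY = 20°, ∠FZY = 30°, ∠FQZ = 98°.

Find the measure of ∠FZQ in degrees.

∠FZQ = 10°

1. ∠YFZ = 72°  [△ZFY]
2. ∠QFZ = 72°  [Q on ray FY]
3. ∠FZQ = 10°  [△ZFQ]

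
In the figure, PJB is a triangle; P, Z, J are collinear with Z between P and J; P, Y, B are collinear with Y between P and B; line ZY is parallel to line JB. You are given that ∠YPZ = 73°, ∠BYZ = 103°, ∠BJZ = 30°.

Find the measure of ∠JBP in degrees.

1. ∠BPJ = 73°  [Z on PJ, Y on PB]
2. ∠BJP = 30°  [Z on ray JP]
3. ∠JBP = 77°  [△PJB]

∠JBP = 77°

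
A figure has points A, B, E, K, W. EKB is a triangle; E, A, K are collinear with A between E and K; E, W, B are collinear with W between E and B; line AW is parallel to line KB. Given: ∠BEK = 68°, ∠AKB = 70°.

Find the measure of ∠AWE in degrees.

1. ∠BKE = 70°  [A on ray KE]
2. ∠EBK = 42°  [△EKB]
3. ∠AWE = 42°  [AW∥KB, corresponding at W]

∠AWE = 42°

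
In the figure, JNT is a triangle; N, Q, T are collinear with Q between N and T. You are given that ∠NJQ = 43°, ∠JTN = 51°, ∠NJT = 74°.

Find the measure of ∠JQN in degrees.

∠JQN = 82°

1. ∠JNT = 55°  [△JNT]
2. ∠JNQ = 55°  [Q on ray NT]
3. ∠JQN = 82°  [△JNQ]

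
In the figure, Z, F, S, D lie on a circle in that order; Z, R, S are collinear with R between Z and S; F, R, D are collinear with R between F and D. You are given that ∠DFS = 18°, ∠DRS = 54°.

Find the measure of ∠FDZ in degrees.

∠FDZ = 36°

1. ∠DZS = 18°  [same arc SD]
2. ∠DRZ = 126°  [linear pair at R on ZS]
3. ∠FDZ = 36°  [△ZRD]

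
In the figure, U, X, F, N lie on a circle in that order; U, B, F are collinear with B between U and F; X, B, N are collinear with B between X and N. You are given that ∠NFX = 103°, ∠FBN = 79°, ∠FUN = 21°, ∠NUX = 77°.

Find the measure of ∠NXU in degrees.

∠NXU = 45°

1. ∠NBU = 101°  [linear pair at B on UF]
2. ∠UNX = 58°  [△UBN]
3. ∠NXU = 45°  [△UXN]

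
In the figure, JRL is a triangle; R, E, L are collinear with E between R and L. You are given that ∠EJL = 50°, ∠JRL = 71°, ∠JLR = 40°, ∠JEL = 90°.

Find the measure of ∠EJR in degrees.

∠EJR = 19°

1. ∠ERJ = 71°  [E on ray RL]
2. ∠JER = 90°  [linear pair at E on RL]
3. ∠EJR = 19°  [△JRE]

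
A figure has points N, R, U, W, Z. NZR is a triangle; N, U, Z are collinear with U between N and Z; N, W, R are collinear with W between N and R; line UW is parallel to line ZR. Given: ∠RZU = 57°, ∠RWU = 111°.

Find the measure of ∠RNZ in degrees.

∠RNZ = 54°

1. ∠NZR = 57°  [U on ray ZN]
2. ∠NWU = 69°  [linear pair at W on NR]
3. ∠NUW = 57°  [UW∥ZR, corresponding at U]
4. ∠UNW = 54°  [△NUW]
5. ∠RNZ = 54°  [U on NZ, W on NR]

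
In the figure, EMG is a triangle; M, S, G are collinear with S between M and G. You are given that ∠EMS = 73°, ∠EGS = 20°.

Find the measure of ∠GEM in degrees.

1. ∠EMG = 73°  [S on ray MG]
2. ∠EGM = 20°  [S on ray GM]
3. ∠GEM = 87°  [△EMG]

∠GEM = 87°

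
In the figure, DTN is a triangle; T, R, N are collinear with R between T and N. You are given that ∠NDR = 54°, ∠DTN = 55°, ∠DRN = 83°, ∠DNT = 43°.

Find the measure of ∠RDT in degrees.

1. ∠DTR = 55°  [R on ray TN]
2. ∠DRT = 97°  [linear pair at R on TN]
3. ∠RDT = 28°  [△DTR]

∠RDT = 28°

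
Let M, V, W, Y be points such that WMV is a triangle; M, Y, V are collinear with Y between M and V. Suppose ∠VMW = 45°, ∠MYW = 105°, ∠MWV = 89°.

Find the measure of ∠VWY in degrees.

1. ∠MVW = 46°  [△WMV]
2. ∠VYW = 75°  [linear pair at Y on MV]
3. ∠WVY = 46°  [Y on ray VM]
4. ∠VWY = 59°  [△WYV]

∠VWY = 59°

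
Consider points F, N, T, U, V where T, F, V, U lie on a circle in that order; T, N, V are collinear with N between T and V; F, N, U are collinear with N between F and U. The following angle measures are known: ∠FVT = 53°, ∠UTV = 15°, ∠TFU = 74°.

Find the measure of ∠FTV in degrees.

1. ∠FUT = 53°  [same arc TF]
2. ∠TNU = 112°  [△TNU]
3. ∠TVU = 74°  [same arc TU]
4. ∠UNV = 68°  [linear pair at N on TV]
5. ∠FUV = 38°  [△VNU]
6. ∠FTV = 38°  [same arc FV]

∠FTV = 38°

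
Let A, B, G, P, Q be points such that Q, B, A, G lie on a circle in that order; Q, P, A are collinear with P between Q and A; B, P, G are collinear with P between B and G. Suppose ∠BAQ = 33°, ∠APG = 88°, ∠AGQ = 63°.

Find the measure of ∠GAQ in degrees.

1. ∠BGQ = 33°  [same arc QB]
2. ∠GPQ = 92°  [linear pair at P on QA]
3. ∠AQG = 55°  [△QPG]
4. ∠GAQ = 62°  [△QAG]

∠GAQ = 62°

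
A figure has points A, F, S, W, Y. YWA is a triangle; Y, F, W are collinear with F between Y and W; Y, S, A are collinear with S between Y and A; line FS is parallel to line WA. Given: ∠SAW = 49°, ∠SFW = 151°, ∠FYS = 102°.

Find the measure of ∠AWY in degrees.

1. ∠WAY = 49°  [S on ray AY]
2. ∠AYW = 102°  [F on YW, S on YA]
3. ∠AWY = 29°  [△YWA]

∠AWY = 29°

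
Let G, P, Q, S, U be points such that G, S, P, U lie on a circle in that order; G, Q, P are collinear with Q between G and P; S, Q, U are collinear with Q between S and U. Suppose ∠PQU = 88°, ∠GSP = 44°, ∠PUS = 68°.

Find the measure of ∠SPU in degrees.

∠SPU = 92°

1. ∠GQS = 88°  [vertical angles at Q]
2. ∠PGS = 68°  [same arc SP]
3. ∠PQS = 92°  [linear pair at Q on GP]
4. ∠GPS = 68°  [△GSP]
5. ∠PSU = 20°  [△SQP]
6. ∠SPU = 92°  [△SPU]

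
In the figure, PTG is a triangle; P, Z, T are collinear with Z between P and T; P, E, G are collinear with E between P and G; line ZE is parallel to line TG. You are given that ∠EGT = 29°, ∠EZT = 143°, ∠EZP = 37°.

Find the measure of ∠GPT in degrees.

1. ∠PGT = 29°  [E on ray GP]
2. ∠GTP = 37°  [ZE∥TG, corresponding at Z]
3. ∠GPT = 114°  [△PTG]

∠GPT = 114°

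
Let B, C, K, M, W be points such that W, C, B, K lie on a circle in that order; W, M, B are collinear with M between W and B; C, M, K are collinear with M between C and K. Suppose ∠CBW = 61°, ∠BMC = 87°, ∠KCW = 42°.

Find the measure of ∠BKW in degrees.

∠BKW = 106°

1. ∠CKW = 61°  [same arc WC]
2. ∠KMW = 87°  [vertical angles at M]
3. ∠KBW = 42°  [same arc WK]
4. ∠BWK = 32°  [△WMK]
5. ∠BKW = 106°  [△WBK]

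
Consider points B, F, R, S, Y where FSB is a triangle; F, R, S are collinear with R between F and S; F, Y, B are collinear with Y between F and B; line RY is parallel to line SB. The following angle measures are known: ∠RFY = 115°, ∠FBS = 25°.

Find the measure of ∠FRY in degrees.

1. ∠BFS = 115°  [R on FS, Y on FB]
2. ∠BSF = 40°  [△FSB]
3. ∠FRY = 40°  [RY∥SB, corresponding at R]

∠FRY = 40°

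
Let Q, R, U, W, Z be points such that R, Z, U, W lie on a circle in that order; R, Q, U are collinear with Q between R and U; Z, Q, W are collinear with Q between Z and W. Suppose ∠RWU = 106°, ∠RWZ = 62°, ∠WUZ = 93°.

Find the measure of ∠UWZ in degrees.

1. ∠RZU = 74°  [cyclic RZUW, opposite ∠Z+∠W]
2. ∠RUZ = 62°  [same arc RZ]
3. ∠URZ = 44°  [△RZU]
4. ∠UWZ = 44°  [same arc ZU]

∠UWZ = 44°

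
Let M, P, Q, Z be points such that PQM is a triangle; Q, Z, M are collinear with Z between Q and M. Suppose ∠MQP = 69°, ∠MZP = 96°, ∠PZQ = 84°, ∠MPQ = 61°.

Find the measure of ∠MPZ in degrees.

∠MPZ = 34°

1. ∠PMQ = 50°  [△PQM]
2. ∠PMZ = 50°  [Z on ray MQ]
3. ∠MPZ = 34°  [△PZM]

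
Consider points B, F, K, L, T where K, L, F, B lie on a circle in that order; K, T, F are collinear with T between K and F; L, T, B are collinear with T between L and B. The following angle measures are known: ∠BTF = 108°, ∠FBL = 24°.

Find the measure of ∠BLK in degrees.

∠BLK = 48°

1. ∠KTL = 108°  [vertical angles at T]
2. ∠FKL = 24°  [same arc LF]
3. ∠BLK = 48°  [△KTL]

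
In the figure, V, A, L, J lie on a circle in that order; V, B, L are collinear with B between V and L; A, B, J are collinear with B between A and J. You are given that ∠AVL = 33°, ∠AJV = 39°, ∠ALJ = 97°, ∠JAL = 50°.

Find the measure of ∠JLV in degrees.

1. ∠AVJ = 83°  [cyclic VALJ, opposite ∠V+∠L]
2. ∠JAV = 58°  [△VAJ]
3. ∠JLV = 58°  [same arc VJ]

∠JLV = 58°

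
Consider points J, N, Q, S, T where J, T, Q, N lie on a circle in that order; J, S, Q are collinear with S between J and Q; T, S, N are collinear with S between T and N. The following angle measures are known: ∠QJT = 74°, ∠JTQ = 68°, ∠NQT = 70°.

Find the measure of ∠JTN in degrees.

∠JTN = 32°

1. ∠JQT = 38°  [△JTQ]
2. ∠NJT = 110°  [cyclic JTQN, opposite ∠J+∠Q]
3. ∠JNT = 38°  [same arc JT]
4. ∠JTN = 32°  [△JTN]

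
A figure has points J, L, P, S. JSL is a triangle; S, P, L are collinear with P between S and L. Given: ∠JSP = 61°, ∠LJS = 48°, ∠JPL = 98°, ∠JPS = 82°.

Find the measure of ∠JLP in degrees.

1. ∠JSL = 61°  [P on ray SL]
2. ∠JLS = 71°  [△JSL]
3. ∠JLP = 71°  [P on ray LS]

∠JLP = 71°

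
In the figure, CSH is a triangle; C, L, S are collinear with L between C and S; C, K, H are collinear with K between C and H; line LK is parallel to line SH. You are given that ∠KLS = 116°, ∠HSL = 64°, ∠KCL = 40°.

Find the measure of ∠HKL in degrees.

1. ∠CLK = 64°  [linear pair at L on CS]
2. ∠CKL = 76°  [△CLK]
3. ∠HKL = 104°  [linear pair at K on CH]

∠HKL = 104°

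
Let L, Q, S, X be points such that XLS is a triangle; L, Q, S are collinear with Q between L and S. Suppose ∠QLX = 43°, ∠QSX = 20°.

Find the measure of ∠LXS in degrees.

1. ∠SLX = 43°  [Q on ray LS]
2. ∠LSX = 20°  [Q on ray SL]
3. ∠LXS = 117°  [△XLS]

∠LXS = 117°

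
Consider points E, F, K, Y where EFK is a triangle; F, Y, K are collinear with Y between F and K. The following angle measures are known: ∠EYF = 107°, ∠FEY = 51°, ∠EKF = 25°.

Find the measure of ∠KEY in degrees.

1. ∠EYK = 73°  [linear pair at Y on FK]
2. ∠EKY = 25°  [Y on ray KF]
3. ∠KEY = 82°  [△EYK]

∠KEY = 82°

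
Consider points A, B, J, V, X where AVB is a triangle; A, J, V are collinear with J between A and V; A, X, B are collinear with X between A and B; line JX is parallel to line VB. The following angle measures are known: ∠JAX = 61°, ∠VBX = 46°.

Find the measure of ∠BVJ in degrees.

∠BVJ = 73°

1. ∠BAV = 61°  [J on AV, X on AB]
2. ∠ABV = 46°  [X on ray BA]
3. ∠AVB = 73°  [△AVB]
4. ∠BVJ = 73°  [J on ray VA]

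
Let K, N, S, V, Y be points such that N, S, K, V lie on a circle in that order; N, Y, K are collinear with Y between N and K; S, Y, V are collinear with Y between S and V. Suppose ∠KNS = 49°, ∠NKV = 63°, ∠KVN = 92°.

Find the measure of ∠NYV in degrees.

∠NYV = 112°

1. ∠KVS = 49°  [same arc SK]
2. ∠KYV = 68°  [△KYV]
3. ∠NYV = 112°  [linear pair at Y on NK]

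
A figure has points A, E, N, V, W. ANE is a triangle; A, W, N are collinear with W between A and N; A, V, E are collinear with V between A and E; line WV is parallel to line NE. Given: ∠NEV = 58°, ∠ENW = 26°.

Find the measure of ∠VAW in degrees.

∠VAW = 96°

1. ∠AEN = 58°  [V on ray EA]
2. ∠ANE = 26°  [W on ray NA]
3. ∠EAN = 96°  [△ANE]
4. ∠VAW = 96°  [W on AN, V on AE]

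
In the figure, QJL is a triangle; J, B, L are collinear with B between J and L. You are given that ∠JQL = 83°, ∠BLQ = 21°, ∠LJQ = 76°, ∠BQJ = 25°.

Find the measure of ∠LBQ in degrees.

1. ∠BJQ = 76°  [B on ray JL]
2. ∠JBQ = 79°  [△QJB]
3. ∠LBQ = 101°  [linear pair at B on JL]

∠LBQ = 101°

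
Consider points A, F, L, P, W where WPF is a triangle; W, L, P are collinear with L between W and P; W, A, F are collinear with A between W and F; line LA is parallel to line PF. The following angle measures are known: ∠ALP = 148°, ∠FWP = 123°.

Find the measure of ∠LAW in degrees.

1. ∠ALW = 32°  [linear pair at L on WP]
2. ∠AWL = 123°  [L on WP, A on WF]
3. ∠LAW = 25°  [△WLA]

∠LAW = 25°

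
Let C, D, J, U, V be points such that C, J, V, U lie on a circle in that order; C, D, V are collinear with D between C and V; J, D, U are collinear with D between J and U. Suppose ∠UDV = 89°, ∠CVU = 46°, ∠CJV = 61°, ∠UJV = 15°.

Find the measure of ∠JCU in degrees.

1. ∠CDU = 91°  [linear pair at D on CV]
2. ∠CJU = 46°  [same arc CU]
3. ∠UCV = 15°  [same arc VU]
4. ∠CUJ = 74°  [△CDU]
5. ∠JCU = 60°  [△CJU]

∠JCU = 60°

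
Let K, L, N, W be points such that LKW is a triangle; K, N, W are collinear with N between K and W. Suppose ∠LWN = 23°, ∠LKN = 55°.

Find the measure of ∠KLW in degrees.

1. ∠KWL = 23°  [N on ray WK]
2. ∠LKW = 55°  [N on ray KW]
3. ∠KLW = 102°  [△LKW]

∠KLW = 102°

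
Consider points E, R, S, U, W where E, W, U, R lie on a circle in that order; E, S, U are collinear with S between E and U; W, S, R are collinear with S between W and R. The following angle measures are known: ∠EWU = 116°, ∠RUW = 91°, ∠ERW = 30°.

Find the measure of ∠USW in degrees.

∠USW = 95°

1. ∠REW = 89°  [cyclic EWUR, opposite ∠E+∠U]
2. ∠EUW = 30°  [same arc EW]
3. ∠EWR = 61°  [△EWR]
4. ∠UEW = 34°  [△EWU]
5. ∠ESW = 85°  [△ESW]
6. ∠USW = 95°  [linear pair at S on EU]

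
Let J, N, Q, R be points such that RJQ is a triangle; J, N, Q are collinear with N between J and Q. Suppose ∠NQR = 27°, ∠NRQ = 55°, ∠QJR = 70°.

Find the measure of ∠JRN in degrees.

∠JRN = 28°

1. ∠QNR = 98°  [△RNQ]
2. ∠NJR = 70°  [N on ray JQ]
3. ∠JNR = 82°  [linear pair at N on JQ]
4. ∠JRN = 28°  [△RJN]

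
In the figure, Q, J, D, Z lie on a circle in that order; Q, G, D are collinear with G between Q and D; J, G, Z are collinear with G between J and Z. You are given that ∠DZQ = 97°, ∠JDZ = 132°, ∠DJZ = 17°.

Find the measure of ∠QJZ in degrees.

1. ∠DQZ = 17°  [same arc DZ]
2. ∠QDZ = 66°  [△QDZ]
3. ∠QJZ = 66°  [same arc QZ]

∠QJZ = 66°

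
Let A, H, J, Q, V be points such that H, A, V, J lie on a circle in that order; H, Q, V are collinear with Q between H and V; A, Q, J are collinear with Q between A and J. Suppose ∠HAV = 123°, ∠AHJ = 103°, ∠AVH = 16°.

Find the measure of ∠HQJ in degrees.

1. ∠AHV = 41°  [△HAV]
2. ∠AVJ = 77°  [cyclic HAVJ, opposite ∠H+∠V]
3. ∠AJH = 16°  [same arc HA]
4. ∠AJV = 41°  [same arc AV]
5. ∠JAV = 62°  [△AVJ]
6. ∠JHV = 62°  [same arc VJ]
7. ∠HQJ = 102°  [△HQJ]

∠HQJ = 102°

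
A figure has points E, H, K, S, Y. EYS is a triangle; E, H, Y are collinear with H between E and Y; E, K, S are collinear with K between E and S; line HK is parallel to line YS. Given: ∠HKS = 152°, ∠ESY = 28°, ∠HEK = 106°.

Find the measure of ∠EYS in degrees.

∠EYS = 46°

1. ∠EKH = 28°  [linear pair at K on ES]
2. ∠EHK = 46°  [△EHK]
3. ∠EYS = 46°  [HK∥YS, corresponding at H]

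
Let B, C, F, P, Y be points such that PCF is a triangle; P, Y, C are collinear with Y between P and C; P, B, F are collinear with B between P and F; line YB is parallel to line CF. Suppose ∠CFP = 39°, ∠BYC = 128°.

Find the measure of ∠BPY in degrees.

∠BPY = 89°

1. ∠PBY = 39°  [YB∥CF, corresponding at B]
2. ∠BYP = 52°  [linear pair at Y on PC]
3. ∠BPY = 89°  [△PYB]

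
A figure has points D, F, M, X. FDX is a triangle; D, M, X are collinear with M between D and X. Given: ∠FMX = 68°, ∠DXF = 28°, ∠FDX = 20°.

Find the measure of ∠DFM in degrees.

1. ∠DMF = 112°  [linear pair at M on DX]
2. ∠FDM = 20°  [M on ray DX]
3. ∠DFM = 48°  [△FDM]

∠DFM = 48°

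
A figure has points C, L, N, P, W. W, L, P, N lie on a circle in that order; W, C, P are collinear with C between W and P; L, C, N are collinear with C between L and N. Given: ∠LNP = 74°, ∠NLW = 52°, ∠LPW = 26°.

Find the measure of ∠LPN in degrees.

∠LPN = 78°

1. ∠LNW = 26°  [same arc WL]
2. ∠LWN = 102°  [△WLN]
3. ∠LPN = 78°  [cyclic WLPN, opposite ∠W+∠P]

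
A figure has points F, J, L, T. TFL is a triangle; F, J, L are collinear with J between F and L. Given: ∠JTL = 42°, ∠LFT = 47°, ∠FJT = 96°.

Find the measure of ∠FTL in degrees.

1. ∠LJT = 84°  [linear pair at J on FL]
2. ∠JLT = 54°  [△TJL]
3. ∠FLT = 54°  [J on ray LF]
4. ∠FTL = 79°  [△TFL]

∠FTL = 79°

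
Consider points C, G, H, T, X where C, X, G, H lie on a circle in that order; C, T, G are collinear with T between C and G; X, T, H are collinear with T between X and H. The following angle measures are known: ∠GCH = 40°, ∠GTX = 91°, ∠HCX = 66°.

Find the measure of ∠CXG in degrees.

1. ∠GXH = 40°  [same arc GH]
2. ∠CGX = 49°  [△XTG]
3. ∠HGX = 114°  [cyclic CXGH, opposite ∠C+∠G]
4. ∠GHX = 26°  [△XGH]
5. ∠GCX = 26°  [same arc XG]
6. ∠CXG = 105°  [△CXG]

∠CXG = 105°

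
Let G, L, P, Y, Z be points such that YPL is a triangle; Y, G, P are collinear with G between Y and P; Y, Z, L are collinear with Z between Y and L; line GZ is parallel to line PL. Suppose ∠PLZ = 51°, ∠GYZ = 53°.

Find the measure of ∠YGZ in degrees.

1. ∠PLY = 51°  [Z on ray LY]
2. ∠LYP = 53°  [G on YP, Z on YL]
3. ∠LPY = 76°  [△YPL]
4. ∠YGZ = 76°  [GZ∥PL, corresponding at G]

∠YGZ = 76°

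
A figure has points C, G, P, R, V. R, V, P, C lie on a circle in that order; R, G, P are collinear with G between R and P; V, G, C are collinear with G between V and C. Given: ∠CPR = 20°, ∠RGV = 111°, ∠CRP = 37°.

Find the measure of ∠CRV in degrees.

∠CRV = 86°

1. ∠CGP = 111°  [vertical angles at G]
2. ∠CVP = 37°  [same arc PC]
3. ∠PCV = 49°  [△PGC]
4. ∠CPV = 94°  [△VPC]
5. ∠CRV = 86°  [cyclic RVPC, opposite ∠R+∠P]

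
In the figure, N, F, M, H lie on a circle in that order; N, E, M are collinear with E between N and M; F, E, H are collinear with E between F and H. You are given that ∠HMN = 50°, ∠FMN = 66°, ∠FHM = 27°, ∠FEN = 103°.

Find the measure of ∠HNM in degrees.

1. ∠HEM = 103°  [△MEH]
2. ∠FHN = 66°  [same arc NF]
3. ∠HEN = 77°  [linear pair at E on NM]
4. ∠HNM = 37°  [△NEH]

∠HNM = 37°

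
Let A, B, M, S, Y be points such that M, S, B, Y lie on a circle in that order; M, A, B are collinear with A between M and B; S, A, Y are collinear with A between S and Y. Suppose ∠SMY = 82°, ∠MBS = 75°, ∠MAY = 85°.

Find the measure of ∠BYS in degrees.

∠BYS = 62°

1. ∠SBY = 98°  [cyclic MSBY, opposite ∠M+∠B]
2. ∠BAS = 85°  [vertical angles at A]
3. ∠BSY = 20°  [△SAB]
4. ∠BYS = 62°  [△SBY]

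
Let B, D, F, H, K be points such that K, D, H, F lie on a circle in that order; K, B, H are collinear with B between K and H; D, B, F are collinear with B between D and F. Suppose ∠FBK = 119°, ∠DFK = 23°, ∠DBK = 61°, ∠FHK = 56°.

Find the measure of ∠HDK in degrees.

∠HDK = 94°

1. ∠FKH = 38°  [△KBF]
2. ∠HFK = 86°  [△KHF]
3. ∠HDK = 94°  [cyclic KDHF, opposite ∠D+∠F]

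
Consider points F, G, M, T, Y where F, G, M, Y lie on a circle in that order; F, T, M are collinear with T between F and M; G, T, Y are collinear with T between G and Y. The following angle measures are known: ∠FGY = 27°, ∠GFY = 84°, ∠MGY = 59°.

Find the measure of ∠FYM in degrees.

∠FYM = 94°

1. ∠FMY = 27°  [same arc FY]
2. ∠MFY = 59°  [same arc MY]
3. ∠FYM = 94°  [△FMY]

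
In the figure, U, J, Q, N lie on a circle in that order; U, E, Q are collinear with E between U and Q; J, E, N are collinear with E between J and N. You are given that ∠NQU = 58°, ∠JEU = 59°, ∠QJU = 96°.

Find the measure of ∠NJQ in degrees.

∠NJQ = 38°

1. ∠NJU = 58°  [same arc UN]
2. ∠JEQ = 121°  [linear pair at E on UQ]
3. ∠JUQ = 63°  [△UEJ]
4. ∠JQU = 21°  [△UJQ]
5. ∠NJQ = 38°  [△JEQ]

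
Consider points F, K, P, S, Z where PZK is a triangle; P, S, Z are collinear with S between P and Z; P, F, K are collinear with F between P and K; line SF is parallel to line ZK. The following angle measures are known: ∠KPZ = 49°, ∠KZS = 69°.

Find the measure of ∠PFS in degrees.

1. ∠KZP = 69°  [S on ray ZP]
2. ∠PKZ = 62°  [△PZK]
3. ∠PFS = 62°  [SF∥ZK, corresponding at F]

∠PFS = 62°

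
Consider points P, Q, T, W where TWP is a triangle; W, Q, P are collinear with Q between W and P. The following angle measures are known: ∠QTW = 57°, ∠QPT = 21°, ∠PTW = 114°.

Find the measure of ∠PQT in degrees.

1. ∠TPW = 21°  [Q on ray PW]
2. ∠PWT = 45°  [△TWP]
3. ∠QWT = 45°  [Q on ray WP]
4. ∠TQW = 78°  [△TWQ]
5. ∠PQT = 102°  [linear pair at Q on WP]

∠PQT = 102°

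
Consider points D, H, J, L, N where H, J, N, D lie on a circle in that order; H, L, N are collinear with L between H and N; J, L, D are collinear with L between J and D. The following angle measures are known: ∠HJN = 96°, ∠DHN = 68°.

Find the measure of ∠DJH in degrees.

∠DJH = 28°

1. ∠HDN = 84°  [cyclic HJND, opposite ∠J+∠D]
2. ∠DNH = 28°  [△HND]
3. ∠DJH = 28°  [same arc HD]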